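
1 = 1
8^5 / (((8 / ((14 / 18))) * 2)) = 14336 / 9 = 1592.89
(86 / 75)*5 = 86 / 15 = 5.73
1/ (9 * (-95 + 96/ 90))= -5/ 4227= -0.00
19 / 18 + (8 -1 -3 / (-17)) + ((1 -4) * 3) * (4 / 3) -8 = -3601 / 306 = -11.77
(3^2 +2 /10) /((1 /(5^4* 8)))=46000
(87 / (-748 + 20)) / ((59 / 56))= -87 / 767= -0.11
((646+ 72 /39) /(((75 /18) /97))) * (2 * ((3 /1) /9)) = 3267736 /325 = 10054.57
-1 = -1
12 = 12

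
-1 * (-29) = 29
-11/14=-0.79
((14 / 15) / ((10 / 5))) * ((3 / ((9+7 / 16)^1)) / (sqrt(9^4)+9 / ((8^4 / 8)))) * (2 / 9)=114688 / 281863395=0.00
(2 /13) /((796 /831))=0.16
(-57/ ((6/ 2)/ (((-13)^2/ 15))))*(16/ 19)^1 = -2704/ 15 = -180.27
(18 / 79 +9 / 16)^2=998001 / 1597696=0.62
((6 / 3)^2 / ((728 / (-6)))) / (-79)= 3 / 7189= 0.00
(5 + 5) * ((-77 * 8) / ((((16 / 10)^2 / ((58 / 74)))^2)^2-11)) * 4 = -972511375000000 / 4057729409843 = -239.67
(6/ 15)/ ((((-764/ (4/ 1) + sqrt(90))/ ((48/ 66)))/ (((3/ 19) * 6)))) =-55008/ 38028595 - 864 * sqrt(10)/ 38028595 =-0.00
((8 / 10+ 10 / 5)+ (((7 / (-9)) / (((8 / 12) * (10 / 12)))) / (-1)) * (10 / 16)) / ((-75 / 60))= -147 / 50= -2.94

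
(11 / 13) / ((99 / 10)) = 10 / 117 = 0.09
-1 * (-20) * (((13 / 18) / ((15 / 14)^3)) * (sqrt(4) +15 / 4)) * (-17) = -6973876 / 6075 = -1147.96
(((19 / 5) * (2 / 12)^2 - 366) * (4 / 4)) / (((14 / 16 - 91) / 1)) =131722 / 32445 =4.06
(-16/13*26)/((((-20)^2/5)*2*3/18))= -6/5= -1.20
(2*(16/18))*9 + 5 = 21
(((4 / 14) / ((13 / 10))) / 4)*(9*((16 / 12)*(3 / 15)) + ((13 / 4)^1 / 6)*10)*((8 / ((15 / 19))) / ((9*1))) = 2546 / 5265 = 0.48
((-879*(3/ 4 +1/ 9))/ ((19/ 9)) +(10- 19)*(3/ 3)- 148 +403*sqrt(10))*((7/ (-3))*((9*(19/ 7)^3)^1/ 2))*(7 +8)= 636495345/ 392- 124387965*sqrt(10)/ 98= -2390055.58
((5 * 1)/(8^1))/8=5/64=0.08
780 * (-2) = -1560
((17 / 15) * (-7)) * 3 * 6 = -714 / 5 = -142.80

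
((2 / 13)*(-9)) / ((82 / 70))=-630 / 533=-1.18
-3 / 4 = -0.75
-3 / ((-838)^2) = -3 / 702244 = -0.00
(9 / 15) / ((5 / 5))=3 / 5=0.60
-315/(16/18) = -2835/8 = -354.38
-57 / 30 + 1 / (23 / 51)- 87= -86.68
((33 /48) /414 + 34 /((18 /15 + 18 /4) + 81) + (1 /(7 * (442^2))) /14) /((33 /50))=156075961175 /261568170864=0.60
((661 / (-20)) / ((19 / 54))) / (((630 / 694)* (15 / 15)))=-688101 / 6650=-103.47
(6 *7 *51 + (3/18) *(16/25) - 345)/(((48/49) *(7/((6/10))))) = 943481/6000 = 157.25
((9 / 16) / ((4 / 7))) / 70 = 9 / 640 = 0.01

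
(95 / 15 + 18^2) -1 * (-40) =1111 / 3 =370.33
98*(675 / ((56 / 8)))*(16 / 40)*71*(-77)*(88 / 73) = -1818542880 / 73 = -24911546.30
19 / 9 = 2.11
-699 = -699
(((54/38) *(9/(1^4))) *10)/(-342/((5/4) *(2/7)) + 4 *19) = -6075/41876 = -0.15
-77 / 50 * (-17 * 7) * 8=36652 / 25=1466.08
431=431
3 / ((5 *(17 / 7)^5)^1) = 50421 / 7099285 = 0.01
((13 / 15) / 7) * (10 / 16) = 0.08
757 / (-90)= -757 / 90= -8.41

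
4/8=1/2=0.50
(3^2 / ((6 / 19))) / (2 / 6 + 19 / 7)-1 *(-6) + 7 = 2861 / 128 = 22.35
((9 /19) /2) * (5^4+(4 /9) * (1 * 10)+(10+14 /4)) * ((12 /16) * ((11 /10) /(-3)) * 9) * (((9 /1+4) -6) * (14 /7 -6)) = 8020089 /760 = 10552.75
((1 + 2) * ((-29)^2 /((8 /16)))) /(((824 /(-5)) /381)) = -4806315 /412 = -11665.81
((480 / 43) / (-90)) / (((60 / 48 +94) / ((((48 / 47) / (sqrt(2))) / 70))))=-256 * sqrt(2) / 26950035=-0.00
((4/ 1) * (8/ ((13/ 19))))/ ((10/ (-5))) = -304/ 13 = -23.38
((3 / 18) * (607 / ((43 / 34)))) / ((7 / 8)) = 82552 / 903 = 91.42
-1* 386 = -386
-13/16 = -0.81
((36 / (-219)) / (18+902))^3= -27 / 4733169839000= -0.00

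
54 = 54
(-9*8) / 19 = -72 / 19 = -3.79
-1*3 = -3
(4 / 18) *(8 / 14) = 8 / 63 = 0.13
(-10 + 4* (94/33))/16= 23/264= 0.09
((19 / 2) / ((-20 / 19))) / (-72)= 361 / 2880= 0.13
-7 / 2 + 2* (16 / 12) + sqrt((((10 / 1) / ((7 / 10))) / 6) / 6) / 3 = -5 / 6 + 5* sqrt(7) / 63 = -0.62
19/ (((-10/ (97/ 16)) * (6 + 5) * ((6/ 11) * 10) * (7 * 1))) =-1843/ 67200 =-0.03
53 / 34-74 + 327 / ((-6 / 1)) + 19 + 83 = -424 / 17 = -24.94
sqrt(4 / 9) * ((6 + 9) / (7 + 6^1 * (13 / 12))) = 20 / 27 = 0.74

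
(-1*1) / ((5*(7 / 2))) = -2 / 35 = -0.06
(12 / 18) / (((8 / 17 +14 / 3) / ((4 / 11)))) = 68 / 1441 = 0.05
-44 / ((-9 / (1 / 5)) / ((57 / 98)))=418 / 735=0.57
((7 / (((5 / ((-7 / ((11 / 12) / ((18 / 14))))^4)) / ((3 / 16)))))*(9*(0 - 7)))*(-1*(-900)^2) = 1822425980256000 / 14641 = 124474146592.17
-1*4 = -4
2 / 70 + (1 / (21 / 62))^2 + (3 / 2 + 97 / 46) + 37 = 2502979 / 50715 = 49.35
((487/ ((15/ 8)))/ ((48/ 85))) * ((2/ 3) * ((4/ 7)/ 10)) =16558/ 945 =17.52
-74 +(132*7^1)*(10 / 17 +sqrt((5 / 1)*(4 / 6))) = 2156.51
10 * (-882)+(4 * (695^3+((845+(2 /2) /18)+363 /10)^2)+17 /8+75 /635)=2769070775005919 /2057400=1345907832.70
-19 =-19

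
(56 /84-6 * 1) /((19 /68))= -1088 /57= -19.09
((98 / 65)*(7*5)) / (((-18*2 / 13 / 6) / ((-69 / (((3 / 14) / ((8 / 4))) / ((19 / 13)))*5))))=20984740 / 39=538070.26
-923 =-923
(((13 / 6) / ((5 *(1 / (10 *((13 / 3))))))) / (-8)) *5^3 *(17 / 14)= -359125 / 1008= -356.27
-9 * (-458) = 4122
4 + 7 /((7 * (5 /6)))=26 /5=5.20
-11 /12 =-0.92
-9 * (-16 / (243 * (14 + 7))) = 16 / 567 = 0.03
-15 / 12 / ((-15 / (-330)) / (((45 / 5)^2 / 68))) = -4455 / 136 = -32.76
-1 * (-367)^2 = -134689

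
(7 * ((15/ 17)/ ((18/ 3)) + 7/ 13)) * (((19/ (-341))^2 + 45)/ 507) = 1849867621/ 4342979069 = 0.43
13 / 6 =2.17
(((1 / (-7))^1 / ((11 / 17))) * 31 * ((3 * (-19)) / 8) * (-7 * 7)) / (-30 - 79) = 210273 / 9592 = 21.92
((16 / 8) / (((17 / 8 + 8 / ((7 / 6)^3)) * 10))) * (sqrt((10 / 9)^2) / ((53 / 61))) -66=-618443942 / 9375435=-65.96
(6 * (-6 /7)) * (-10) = 360 /7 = 51.43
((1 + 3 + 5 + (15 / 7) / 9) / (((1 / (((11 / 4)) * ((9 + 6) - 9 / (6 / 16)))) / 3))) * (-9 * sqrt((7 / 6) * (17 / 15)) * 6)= 86427 * sqrt(1190) / 70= 42591.69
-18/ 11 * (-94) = 1692/ 11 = 153.82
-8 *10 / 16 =-5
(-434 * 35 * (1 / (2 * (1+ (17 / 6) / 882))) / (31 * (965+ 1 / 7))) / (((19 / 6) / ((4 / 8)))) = -0.04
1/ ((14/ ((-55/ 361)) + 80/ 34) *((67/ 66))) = -10285/ 934851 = -0.01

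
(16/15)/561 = 16/8415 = 0.00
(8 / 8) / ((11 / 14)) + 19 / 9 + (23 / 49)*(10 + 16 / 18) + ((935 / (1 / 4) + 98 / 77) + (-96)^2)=1283611 / 99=12965.77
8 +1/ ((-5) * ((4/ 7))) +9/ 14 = 1161/ 140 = 8.29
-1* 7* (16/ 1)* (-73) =8176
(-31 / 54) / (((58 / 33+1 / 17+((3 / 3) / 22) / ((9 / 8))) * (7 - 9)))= 5797 / 37500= 0.15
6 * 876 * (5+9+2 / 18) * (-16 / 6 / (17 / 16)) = -9493504 / 51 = -186147.14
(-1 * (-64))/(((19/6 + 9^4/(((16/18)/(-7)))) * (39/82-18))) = 41984/593937487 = 0.00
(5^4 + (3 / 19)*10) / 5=2381 / 19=125.32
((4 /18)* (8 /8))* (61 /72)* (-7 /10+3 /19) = -6283 /61560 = -0.10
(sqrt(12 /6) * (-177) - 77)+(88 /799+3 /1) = -177 * sqrt(2) - 59038 /799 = -324.21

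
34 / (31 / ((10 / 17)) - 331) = -340 / 2783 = -0.12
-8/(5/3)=-24/5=-4.80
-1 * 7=-7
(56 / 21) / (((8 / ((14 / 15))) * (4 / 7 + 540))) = 49 / 85140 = 0.00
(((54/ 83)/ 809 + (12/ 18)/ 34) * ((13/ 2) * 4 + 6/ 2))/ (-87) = -69901/ 10273491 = -0.01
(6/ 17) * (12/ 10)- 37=-3109/ 85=-36.58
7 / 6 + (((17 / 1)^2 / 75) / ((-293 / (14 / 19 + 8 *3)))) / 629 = 2402023 / 2059790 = 1.17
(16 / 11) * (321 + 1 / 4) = 5140 / 11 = 467.27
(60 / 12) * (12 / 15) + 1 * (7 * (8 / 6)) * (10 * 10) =2812 / 3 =937.33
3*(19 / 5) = 57 / 5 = 11.40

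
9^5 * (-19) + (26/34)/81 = -1544898974/1377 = -1121930.99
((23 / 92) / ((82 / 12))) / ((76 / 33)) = 99 / 6232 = 0.02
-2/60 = -1/30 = -0.03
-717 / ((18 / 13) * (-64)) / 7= 3107 / 2688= 1.16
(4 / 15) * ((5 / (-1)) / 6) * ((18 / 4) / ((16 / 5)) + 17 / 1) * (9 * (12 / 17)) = -1767 / 68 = -25.99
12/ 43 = 0.28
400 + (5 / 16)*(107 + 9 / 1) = 1745 / 4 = 436.25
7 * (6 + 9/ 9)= 49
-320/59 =-5.42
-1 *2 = -2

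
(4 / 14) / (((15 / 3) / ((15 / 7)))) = 6 / 49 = 0.12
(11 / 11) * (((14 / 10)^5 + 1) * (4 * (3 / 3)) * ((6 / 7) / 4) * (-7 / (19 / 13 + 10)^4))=-3415667112 / 1540263753125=-0.00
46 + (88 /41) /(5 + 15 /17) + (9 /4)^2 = 843409 /16400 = 51.43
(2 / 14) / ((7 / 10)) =10 / 49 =0.20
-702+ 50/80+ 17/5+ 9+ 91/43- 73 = -1306957/1720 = -759.86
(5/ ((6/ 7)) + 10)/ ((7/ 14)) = 95/ 3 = 31.67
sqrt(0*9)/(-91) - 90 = -90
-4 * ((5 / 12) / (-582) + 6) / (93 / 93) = -41899 / 1746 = -24.00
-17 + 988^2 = 976127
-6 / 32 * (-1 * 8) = 3 / 2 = 1.50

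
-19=-19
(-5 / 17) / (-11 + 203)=-5 / 3264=-0.00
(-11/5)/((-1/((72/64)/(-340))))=-99/13600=-0.01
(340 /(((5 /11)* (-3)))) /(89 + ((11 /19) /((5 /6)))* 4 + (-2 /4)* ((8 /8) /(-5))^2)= -710600 /261513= -2.72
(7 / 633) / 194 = 7 / 122802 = 0.00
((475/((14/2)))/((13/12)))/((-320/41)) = -11685/1456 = -8.03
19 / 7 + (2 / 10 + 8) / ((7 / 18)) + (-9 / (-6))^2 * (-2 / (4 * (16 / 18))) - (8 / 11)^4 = 104265531 / 4685120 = 22.25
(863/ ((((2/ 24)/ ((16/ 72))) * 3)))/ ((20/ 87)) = 50054/ 15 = 3336.93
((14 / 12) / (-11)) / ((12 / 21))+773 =204023 / 264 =772.81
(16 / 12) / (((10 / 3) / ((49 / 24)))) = 49 / 60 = 0.82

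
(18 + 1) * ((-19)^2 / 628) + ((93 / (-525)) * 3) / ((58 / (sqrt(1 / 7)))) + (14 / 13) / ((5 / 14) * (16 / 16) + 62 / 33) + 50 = 517842015 / 8433412 - 93 * sqrt(7) / 71050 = 61.40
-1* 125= -125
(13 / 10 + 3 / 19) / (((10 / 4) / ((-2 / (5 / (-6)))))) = 1.40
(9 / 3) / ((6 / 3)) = 3 / 2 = 1.50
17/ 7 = 2.43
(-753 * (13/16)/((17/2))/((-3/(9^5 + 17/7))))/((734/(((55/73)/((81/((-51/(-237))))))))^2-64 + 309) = 8670214374250/822924706428920543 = 0.00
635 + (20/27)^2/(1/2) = 463715/729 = 636.10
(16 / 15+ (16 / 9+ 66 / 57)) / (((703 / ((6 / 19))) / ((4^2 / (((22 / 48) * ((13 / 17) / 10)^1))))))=29785088 / 36290969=0.82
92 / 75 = 1.23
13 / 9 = 1.44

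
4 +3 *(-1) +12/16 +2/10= 39/20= 1.95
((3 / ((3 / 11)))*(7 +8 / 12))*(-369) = -31119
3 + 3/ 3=4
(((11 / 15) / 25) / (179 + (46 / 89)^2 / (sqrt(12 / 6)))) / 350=123539472529 / 263854750051331250-46092299 * sqrt(2) / 131927375025665625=0.00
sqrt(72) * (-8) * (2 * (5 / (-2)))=240 * sqrt(2)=339.41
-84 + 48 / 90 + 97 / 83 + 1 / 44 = -82.28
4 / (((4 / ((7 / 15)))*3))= 7 / 45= 0.16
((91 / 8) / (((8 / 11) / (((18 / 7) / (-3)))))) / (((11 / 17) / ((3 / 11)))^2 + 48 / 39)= -14505777 / 7422368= -1.95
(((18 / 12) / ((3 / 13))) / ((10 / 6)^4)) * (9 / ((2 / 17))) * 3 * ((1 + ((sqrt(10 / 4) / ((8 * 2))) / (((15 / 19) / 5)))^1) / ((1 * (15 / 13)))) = 13264641 * sqrt(10) / 400000 + 2094417 / 12500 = 272.42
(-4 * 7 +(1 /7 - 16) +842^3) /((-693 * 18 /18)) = -4178633509 /4851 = -861396.31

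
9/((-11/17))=-153/11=-13.91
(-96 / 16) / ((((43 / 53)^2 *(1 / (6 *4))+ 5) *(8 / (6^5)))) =-393170112 / 338929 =-1160.04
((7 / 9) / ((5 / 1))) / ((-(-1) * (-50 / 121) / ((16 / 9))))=-6776 / 10125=-0.67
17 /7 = 2.43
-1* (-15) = 15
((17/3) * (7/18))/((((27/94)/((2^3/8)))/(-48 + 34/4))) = -441847/1458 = -303.05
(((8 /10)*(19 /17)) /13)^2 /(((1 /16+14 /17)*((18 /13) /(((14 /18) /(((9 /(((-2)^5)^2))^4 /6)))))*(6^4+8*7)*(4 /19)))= 422326814275272704 /39862986400575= 10594.46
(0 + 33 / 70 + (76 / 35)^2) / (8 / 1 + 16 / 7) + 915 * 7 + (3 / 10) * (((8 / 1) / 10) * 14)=161503379 / 25200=6408.86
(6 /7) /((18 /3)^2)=0.02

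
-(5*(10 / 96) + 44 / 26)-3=-5.21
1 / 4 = 0.25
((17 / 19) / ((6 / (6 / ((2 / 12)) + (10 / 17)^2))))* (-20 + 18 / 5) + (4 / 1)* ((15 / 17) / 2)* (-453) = -4303814 / 4845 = -888.30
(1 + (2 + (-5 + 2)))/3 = 0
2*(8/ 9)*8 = 128/ 9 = 14.22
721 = 721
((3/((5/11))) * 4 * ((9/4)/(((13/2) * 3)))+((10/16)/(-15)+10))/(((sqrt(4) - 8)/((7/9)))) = -142009/84240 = -1.69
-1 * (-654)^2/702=-23762/39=-609.28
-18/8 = -9/4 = -2.25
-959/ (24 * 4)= -959/ 96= -9.99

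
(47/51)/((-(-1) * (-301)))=-0.00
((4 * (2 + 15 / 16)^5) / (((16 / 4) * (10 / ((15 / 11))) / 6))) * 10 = 10320525315 / 5767168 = 1789.53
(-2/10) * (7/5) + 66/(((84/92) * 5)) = 2481/175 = 14.18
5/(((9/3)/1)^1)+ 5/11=70/33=2.12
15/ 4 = 3.75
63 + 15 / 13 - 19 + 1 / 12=7057 / 156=45.24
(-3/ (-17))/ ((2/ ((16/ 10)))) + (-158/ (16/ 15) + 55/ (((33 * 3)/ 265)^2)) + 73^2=3377839081/ 605880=5575.10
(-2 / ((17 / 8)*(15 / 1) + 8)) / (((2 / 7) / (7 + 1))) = -448 / 319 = -1.40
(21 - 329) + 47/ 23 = -7037/ 23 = -305.96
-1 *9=-9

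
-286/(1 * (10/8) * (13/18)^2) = -28512/65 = -438.65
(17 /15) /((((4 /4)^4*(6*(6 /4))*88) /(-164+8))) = -221 /990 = -0.22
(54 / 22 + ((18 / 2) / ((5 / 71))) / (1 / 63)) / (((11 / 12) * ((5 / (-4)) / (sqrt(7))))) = -18596.51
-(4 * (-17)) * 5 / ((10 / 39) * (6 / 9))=1989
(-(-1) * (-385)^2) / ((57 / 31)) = 4594975 / 57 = 80613.60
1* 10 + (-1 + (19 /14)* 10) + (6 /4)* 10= 263 /7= 37.57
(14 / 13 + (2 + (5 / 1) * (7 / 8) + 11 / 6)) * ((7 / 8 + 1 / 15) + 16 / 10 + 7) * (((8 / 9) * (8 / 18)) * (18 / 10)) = 663413 / 10530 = 63.00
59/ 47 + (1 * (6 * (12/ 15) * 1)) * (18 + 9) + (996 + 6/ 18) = 794668/ 705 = 1127.19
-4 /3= -1.33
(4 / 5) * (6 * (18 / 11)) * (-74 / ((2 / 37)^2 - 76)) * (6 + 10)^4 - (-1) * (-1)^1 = 39835060621 / 79475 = 501227.56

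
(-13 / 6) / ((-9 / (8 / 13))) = 4 / 27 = 0.15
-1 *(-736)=736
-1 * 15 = -15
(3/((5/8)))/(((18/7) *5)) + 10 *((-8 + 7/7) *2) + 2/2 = -10397/75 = -138.63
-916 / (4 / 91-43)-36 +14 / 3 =-13042 / 1303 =-10.01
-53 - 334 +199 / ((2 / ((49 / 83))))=-54491 / 166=-328.26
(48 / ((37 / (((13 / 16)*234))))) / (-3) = -3042 / 37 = -82.22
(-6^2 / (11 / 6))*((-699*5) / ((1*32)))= 94365 / 44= 2144.66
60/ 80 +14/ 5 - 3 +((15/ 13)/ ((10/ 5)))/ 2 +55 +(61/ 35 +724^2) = 477052559/ 910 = 524233.58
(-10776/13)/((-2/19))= 102372/13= 7874.77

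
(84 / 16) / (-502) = -21 / 2008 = -0.01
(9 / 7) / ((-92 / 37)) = -333 / 644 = -0.52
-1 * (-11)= 11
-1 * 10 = -10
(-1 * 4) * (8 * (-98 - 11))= 3488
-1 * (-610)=610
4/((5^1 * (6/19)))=38/15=2.53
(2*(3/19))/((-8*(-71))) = 3/5396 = 0.00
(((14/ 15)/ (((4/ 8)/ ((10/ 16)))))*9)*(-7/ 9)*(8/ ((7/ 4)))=-112/ 3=-37.33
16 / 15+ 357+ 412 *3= 23911 / 15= 1594.07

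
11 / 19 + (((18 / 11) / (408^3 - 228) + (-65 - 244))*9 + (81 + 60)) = -6244285382933 / 2365778426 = -2639.42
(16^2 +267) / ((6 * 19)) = 523 / 114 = 4.59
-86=-86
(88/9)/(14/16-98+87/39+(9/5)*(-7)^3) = -45760/3333537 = -0.01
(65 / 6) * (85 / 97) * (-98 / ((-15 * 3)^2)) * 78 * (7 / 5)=-1970878 / 39285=-50.17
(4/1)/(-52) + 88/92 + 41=12522/299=41.88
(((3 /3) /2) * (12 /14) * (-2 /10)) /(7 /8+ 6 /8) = -24 /455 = -0.05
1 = 1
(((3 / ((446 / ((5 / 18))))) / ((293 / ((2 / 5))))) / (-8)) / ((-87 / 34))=17 / 136427832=0.00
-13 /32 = -0.41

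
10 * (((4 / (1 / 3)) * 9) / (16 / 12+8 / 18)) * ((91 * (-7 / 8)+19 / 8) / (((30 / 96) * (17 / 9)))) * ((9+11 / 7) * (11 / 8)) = -275043681 / 238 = -1155645.72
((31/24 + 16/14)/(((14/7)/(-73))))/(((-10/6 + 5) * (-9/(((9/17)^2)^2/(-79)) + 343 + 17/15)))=-53217/18755296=-0.00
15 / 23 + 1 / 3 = 68 / 69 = 0.99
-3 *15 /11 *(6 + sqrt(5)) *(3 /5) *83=-13446 /11 - 2241 *sqrt(5) /11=-1677.91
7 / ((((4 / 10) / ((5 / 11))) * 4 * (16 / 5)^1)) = 875 / 1408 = 0.62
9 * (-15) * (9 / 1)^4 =-885735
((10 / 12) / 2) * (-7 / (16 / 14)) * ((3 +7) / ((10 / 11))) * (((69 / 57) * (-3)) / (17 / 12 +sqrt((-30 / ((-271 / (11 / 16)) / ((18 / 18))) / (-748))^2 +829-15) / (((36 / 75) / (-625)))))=-17847805937500 * sqrt(17691342321889) / 27354777313401069641953-2862740097472640 / 27354777313401069641953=-0.00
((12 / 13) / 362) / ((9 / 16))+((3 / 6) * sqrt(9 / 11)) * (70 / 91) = 32 / 7059+15 * sqrt(11) / 143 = 0.35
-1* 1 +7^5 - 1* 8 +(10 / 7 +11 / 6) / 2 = 1411169 / 84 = 16799.63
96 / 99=32 / 33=0.97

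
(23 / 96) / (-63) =-23 / 6048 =-0.00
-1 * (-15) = 15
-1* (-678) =678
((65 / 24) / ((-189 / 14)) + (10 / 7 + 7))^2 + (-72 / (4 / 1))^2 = 391.70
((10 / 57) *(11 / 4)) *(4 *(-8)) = -880 / 57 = -15.44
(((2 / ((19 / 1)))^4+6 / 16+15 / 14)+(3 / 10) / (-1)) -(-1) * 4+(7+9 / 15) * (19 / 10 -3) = -586291779 / 182449400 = -3.21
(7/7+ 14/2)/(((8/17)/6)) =102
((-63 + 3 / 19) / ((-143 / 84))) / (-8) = -12537 / 2717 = -4.61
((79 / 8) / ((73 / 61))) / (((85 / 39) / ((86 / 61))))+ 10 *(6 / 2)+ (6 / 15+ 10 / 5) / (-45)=13136389 / 372300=35.28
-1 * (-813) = 813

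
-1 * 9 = -9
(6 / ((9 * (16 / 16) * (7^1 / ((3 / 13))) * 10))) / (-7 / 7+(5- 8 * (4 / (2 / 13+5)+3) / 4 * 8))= -67 / 1719900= -0.00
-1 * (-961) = 961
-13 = -13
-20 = -20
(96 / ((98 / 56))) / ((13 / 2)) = 768 / 91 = 8.44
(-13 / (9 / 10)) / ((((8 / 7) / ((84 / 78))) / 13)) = -3185 / 18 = -176.94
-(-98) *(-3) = -294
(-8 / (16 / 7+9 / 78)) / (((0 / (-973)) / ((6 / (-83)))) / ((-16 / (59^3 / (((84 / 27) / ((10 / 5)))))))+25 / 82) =-119392 / 10925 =-10.93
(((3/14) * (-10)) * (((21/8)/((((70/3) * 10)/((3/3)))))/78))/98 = -9/2853760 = -0.00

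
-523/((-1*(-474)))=-523/474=-1.10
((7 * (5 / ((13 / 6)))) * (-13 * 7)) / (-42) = 35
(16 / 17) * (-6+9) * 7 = 336 / 17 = 19.76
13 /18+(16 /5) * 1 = 353 /90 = 3.92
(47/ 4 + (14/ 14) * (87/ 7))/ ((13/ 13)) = 24.18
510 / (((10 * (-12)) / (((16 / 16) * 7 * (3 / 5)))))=-357 / 20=-17.85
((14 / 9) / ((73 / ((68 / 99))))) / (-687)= -952 / 44684541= -0.00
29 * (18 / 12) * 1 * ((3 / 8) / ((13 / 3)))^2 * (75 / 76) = 528525 / 1644032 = 0.32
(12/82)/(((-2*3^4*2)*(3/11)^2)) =-121/19926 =-0.01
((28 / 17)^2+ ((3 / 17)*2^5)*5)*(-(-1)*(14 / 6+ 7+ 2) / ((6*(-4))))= -2236 / 153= -14.61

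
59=59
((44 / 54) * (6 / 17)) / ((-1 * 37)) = -44 / 5661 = -0.01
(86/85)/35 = 86/2975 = 0.03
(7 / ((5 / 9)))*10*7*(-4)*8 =-28224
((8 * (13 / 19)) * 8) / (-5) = -832 / 95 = -8.76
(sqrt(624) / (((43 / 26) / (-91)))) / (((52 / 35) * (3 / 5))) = -31850 * sqrt(39) / 129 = -1541.89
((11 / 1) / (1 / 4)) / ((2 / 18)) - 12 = 384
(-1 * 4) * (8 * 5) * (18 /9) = -320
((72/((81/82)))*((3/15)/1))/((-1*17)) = -656/765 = -0.86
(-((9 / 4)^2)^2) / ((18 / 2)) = -729 / 256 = -2.85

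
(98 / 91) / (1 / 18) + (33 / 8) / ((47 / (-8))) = 11415 / 611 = 18.68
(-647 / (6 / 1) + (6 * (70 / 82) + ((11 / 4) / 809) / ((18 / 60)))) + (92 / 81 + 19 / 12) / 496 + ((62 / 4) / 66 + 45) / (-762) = -765162932031539 / 7446556193472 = -102.75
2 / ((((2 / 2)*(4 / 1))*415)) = 1 / 830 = 0.00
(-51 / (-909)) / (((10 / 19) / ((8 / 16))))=323 / 6060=0.05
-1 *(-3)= 3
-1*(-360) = 360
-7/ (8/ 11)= -77/ 8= -9.62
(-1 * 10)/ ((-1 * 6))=5/ 3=1.67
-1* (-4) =4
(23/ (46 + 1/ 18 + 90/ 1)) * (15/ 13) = 6210/ 31837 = 0.20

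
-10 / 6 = -5 / 3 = -1.67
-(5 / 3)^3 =-125 / 27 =-4.63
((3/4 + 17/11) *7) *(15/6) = 3535/88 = 40.17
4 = 4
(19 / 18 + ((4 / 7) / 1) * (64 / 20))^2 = 3301489 / 396900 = 8.32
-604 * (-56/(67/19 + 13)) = 321328/157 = 2046.68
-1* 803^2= -644809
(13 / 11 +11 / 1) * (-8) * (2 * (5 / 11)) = -10720 / 121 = -88.60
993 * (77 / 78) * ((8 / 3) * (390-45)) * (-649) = -7608888980 / 13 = -585299152.31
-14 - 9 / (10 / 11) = -239 / 10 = -23.90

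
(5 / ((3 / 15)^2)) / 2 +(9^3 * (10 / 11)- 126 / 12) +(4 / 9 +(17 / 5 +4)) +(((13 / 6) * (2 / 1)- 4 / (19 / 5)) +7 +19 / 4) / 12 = 108921077 / 150480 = 723.82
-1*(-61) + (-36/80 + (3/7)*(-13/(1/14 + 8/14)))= 3113/60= 51.88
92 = 92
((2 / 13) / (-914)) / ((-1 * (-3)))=-1 / 17823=-0.00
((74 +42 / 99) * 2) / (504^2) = 0.00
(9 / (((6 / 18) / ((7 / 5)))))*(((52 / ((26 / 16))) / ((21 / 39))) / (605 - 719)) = -1872 / 95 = -19.71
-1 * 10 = -10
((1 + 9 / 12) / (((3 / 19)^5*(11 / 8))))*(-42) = -485315404 / 891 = -544686.20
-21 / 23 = -0.91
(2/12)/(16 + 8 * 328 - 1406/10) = 5/74982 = 0.00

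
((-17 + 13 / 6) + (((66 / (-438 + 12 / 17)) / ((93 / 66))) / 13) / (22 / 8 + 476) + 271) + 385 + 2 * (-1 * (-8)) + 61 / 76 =15938339973663 / 24223532060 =657.97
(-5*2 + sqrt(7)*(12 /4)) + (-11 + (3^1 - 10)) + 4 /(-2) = -30 + 3*sqrt(7) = -22.06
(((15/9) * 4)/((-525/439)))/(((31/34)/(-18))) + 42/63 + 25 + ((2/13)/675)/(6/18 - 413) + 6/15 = 53480884838/392894775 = 136.12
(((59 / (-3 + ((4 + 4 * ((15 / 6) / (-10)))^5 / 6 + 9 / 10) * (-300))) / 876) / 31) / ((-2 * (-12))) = -59 / 8096615712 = -0.00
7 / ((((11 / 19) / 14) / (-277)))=-515774 / 11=-46888.55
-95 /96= -0.99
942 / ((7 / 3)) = 2826 / 7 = 403.71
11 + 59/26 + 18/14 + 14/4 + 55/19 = 36222/1729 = 20.95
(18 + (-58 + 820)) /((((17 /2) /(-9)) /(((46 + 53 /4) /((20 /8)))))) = -332748 /17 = -19573.41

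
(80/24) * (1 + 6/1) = 70/3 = 23.33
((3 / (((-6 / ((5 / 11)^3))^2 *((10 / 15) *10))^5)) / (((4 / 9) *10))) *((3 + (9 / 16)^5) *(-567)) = -12034234464168548583984375 / 153486565539052170797353197517736613257412608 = -0.00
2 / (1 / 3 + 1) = 3 / 2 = 1.50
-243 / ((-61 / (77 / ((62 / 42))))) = 392931 / 1891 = 207.79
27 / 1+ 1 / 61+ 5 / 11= 18433 / 671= 27.47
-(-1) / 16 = 1 / 16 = 0.06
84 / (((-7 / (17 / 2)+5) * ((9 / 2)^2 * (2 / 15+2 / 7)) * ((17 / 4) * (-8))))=-490 / 7029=-0.07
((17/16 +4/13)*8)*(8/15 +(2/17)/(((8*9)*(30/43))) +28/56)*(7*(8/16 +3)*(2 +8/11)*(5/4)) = 442574125/466752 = 948.20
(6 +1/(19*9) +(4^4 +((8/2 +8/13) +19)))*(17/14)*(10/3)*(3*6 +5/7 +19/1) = 4749321280/108927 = 43600.96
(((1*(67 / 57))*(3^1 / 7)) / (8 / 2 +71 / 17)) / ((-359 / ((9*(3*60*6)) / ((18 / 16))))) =-9840960 / 6636833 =-1.48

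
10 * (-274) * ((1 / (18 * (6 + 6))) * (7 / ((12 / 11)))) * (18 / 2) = -52745 / 72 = -732.57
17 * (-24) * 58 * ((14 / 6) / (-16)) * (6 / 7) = 2958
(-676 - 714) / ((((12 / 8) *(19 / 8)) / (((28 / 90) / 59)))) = -62272 / 30267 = -2.06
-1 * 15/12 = -5/4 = -1.25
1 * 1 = 1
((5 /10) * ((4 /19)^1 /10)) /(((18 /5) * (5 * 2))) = 1 /3420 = 0.00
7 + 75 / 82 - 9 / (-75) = 16471 / 2050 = 8.03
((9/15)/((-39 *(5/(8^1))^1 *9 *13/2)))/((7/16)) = -256/266175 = -0.00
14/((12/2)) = 7/3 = 2.33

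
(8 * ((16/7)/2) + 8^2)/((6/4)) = 1024/21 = 48.76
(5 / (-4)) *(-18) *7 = 157.50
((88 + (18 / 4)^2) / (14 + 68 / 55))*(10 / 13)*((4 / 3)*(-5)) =-595375 / 16341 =-36.43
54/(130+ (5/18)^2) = 17496/42145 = 0.42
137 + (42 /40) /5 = 13721 /100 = 137.21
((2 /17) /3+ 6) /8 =77 /102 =0.75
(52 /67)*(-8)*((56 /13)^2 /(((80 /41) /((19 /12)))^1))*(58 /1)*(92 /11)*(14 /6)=-45624422144 /431145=-105821.53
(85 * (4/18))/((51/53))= 530/27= 19.63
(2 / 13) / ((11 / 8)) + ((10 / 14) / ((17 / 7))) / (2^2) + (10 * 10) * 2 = 1946603 / 9724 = 200.19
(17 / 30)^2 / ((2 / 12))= 1.93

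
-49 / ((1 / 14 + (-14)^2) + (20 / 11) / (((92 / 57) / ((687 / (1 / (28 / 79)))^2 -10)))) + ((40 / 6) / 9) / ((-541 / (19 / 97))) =-699103638887554 / 699220251860723325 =-0.00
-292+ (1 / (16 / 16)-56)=-347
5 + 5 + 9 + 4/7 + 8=193/7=27.57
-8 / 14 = -4 / 7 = -0.57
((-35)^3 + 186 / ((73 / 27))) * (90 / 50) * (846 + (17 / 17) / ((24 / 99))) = -191269127277 / 2920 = -65503125.78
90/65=18/13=1.38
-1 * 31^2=-961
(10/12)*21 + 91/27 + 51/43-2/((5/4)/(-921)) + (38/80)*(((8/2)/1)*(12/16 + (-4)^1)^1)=69171517/46440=1489.48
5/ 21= 0.24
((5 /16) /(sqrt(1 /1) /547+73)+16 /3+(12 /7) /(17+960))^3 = 342873911723853733812712385765875 /2252499538384369606883260760064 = 152.22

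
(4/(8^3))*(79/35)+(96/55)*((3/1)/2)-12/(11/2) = 22373/49280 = 0.45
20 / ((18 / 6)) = 20 / 3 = 6.67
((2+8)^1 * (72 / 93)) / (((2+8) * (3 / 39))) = 312 / 31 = 10.06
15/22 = 0.68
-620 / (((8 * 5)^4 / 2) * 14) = -31 / 896000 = -0.00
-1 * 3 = -3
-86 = -86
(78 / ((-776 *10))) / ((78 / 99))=-99 / 7760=-0.01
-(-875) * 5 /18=4375 /18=243.06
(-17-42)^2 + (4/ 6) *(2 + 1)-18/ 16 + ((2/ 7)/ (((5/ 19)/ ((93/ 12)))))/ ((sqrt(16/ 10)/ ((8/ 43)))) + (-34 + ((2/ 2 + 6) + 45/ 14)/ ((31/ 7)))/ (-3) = 3493.68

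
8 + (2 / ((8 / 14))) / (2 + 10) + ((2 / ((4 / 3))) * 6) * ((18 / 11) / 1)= 6077 / 264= 23.02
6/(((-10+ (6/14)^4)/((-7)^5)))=242121642/23929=10118.34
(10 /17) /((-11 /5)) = -50 /187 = -0.27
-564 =-564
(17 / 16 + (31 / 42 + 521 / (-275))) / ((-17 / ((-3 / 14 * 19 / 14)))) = -164939 / 102625600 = -0.00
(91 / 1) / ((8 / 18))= 819 / 4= 204.75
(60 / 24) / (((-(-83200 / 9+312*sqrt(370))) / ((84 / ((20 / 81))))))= 413343*sqrt(370) / 77016160+76545 / 481351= 0.26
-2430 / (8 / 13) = -15795 / 4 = -3948.75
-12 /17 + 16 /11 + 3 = 701 /187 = 3.75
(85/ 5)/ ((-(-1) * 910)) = 17/ 910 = 0.02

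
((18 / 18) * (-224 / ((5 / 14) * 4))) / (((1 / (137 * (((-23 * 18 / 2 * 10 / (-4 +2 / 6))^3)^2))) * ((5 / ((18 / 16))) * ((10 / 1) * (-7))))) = 3960050321461435375608000 / 1771561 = 2235345168166061104.08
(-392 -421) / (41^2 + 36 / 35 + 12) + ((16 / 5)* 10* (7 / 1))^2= 2974956761 / 59291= 50175.52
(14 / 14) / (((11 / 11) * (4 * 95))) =1 / 380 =0.00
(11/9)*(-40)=-440/9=-48.89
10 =10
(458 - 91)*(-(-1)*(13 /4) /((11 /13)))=62023 /44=1409.61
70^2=4900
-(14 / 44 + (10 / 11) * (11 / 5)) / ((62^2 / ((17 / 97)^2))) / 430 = -14739 / 342151134160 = -0.00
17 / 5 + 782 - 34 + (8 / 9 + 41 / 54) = 203323 / 270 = 753.05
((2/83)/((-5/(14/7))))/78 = -2/16185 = -0.00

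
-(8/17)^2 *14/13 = -896/3757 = -0.24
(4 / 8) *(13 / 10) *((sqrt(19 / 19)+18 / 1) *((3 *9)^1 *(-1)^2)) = 6669 / 20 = 333.45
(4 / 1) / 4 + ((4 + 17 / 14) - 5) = 17 / 14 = 1.21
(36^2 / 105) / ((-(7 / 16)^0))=-12.34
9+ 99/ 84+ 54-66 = -51/ 28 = -1.82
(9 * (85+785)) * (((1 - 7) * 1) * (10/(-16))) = 58725/2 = 29362.50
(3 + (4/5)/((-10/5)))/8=13/40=0.32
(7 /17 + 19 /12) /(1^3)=407 /204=2.00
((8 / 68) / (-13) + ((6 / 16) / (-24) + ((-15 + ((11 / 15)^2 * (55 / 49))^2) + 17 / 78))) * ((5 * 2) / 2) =-993179109541 / 13753696320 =-72.21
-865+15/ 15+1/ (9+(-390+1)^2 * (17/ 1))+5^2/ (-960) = -213377050973/ 246956736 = -864.03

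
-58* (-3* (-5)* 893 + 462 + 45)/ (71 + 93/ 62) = -55608/ 5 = -11121.60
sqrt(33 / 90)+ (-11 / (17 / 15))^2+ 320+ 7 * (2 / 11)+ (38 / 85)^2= sqrt(330) / 30+ 33035909 / 79475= 416.28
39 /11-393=-4284 /11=-389.45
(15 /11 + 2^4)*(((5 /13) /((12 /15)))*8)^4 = 1193750000 /314171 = 3799.68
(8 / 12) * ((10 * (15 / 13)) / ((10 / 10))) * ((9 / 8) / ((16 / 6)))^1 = 675 / 208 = 3.25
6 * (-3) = -18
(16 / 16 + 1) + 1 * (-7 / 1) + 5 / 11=-50 / 11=-4.55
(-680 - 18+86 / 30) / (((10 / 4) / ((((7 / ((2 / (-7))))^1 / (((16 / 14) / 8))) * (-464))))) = -1659477904 / 75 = -22126372.05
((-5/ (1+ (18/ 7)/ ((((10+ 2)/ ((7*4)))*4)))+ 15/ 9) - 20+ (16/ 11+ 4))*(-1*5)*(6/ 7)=4910/ 77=63.77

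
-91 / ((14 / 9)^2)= -1053 / 28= -37.61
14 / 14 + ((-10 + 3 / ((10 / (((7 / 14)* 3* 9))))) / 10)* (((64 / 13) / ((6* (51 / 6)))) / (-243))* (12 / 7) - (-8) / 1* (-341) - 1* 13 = -216391468 / 78975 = -2740.00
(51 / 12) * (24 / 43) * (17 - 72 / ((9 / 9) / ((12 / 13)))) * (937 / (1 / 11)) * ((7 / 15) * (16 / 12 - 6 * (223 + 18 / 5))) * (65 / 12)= 4151982813.67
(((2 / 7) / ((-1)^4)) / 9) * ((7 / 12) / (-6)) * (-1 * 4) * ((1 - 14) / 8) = -13 / 648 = -0.02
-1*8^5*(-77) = 2523136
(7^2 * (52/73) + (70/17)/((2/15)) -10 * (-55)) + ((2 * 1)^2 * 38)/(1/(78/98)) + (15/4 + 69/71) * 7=13294584071/17269756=769.82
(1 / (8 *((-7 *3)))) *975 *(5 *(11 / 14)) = -17875 / 784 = -22.80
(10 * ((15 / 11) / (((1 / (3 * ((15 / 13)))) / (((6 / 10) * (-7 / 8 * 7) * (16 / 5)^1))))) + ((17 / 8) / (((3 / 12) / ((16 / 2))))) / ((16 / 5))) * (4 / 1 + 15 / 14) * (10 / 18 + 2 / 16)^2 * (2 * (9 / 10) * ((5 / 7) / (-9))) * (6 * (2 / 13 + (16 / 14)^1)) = 8954217895 / 6424704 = 1393.72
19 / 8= 2.38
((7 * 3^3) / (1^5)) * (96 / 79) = 18144 / 79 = 229.67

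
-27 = -27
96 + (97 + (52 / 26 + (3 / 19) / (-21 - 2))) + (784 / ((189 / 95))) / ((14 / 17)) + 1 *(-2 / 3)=7938898 / 11799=672.84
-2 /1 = -2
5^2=25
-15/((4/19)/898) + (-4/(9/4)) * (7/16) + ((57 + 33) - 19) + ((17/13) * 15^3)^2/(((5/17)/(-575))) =-115841825514899/3042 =-38080810491.42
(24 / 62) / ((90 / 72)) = 48 / 155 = 0.31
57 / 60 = 19 / 20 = 0.95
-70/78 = -35/39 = -0.90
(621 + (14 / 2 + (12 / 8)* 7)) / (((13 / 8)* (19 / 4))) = 20432 / 247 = 82.72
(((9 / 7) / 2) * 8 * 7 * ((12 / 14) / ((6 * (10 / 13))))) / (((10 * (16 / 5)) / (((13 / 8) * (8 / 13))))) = 117 / 560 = 0.21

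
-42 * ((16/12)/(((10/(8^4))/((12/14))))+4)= -99144/5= -19828.80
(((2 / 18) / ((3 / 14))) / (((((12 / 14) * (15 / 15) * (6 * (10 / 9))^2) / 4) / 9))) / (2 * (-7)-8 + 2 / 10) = -0.02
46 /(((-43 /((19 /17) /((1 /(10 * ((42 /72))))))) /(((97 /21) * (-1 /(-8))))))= -211945 /52632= -4.03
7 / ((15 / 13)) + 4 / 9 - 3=158 / 45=3.51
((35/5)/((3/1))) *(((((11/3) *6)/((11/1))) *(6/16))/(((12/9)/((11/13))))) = 231/208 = 1.11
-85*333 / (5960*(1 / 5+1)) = -3.96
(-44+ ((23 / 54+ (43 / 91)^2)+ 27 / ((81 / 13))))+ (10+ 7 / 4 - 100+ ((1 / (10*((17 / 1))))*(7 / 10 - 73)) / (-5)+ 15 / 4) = -234581979599 / 1900489500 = -123.43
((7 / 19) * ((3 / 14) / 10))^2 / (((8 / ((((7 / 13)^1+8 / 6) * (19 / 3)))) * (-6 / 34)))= -1241 / 2371200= -0.00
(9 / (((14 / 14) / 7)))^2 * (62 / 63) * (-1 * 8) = -31248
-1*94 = -94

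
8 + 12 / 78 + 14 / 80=4331 / 520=8.33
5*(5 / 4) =25 / 4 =6.25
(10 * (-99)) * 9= -8910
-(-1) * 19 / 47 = 19 / 47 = 0.40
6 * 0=0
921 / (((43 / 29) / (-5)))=-3105.70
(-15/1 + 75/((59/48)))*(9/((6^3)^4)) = 905/4756672512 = 0.00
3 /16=0.19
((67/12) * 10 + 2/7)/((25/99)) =222.23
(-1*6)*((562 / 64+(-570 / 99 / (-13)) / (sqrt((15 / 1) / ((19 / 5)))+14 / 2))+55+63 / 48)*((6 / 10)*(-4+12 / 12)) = 861453261 / 1224080 - 855*sqrt(57) / 30602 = 703.54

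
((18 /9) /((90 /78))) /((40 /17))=221 /300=0.74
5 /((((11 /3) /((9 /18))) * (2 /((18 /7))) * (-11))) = -135 /1694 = -0.08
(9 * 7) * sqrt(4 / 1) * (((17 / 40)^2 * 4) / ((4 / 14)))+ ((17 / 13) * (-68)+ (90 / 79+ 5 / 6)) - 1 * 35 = 242378569 / 1232400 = 196.67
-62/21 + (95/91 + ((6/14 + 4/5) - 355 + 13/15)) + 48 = -27920/91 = -306.81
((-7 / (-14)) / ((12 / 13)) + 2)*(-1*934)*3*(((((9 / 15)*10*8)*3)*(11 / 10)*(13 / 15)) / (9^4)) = -8147282 / 54675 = -149.01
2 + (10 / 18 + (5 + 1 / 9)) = 23 / 3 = 7.67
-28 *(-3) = 84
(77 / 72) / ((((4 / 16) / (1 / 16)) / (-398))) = -15323 / 144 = -106.41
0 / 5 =0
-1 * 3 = -3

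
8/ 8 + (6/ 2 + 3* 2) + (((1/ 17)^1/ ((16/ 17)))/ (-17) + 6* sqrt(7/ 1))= 2719/ 272 + 6* sqrt(7)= 25.87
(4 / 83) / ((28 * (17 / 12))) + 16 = 158044 / 9877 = 16.00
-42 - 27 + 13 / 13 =-68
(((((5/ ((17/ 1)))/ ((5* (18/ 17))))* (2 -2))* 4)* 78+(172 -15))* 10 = 1570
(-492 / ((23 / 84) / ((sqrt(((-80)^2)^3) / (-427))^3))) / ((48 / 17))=280649269248000000000 / 255807587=1097110811056.59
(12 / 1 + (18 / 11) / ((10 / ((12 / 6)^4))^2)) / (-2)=-2226 / 275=-8.09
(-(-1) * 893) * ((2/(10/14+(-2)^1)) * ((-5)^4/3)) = -7813750/27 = -289398.15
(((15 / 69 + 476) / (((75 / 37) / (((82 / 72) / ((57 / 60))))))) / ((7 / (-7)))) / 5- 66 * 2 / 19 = -2073889 / 32775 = -63.28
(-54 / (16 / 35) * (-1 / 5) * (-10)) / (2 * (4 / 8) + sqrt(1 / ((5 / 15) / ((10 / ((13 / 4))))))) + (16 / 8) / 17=209701 / 7276- 945 * sqrt(390) / 214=-58.39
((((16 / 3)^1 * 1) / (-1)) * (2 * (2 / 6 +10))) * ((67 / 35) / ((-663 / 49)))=465248 / 29835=15.59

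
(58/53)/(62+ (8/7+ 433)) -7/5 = -1286453/920345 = -1.40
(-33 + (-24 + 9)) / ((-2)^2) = -12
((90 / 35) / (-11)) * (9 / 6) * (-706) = 19062 / 77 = 247.56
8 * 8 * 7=448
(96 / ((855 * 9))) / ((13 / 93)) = 992 / 11115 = 0.09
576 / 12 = 48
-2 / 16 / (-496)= 1 / 3968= 0.00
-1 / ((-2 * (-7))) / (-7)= 1 / 98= 0.01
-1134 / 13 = -87.23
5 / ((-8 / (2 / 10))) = -1 / 8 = -0.12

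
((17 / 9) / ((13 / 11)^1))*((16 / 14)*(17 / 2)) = 12716 / 819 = 15.53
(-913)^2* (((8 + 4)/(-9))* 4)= -13337104/3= -4445701.33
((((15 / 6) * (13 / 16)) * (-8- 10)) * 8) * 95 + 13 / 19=-1055899 / 38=-27786.82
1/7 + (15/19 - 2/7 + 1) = 1.65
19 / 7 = 2.71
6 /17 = 0.35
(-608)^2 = 369664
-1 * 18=-18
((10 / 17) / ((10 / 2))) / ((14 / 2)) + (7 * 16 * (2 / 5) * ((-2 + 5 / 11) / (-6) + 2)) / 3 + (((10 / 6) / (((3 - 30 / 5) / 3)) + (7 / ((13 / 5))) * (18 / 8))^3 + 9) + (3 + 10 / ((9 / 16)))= 3681698854853 / 24847542720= 148.17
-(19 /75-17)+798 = 61106 /75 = 814.75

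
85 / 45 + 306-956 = -5833 / 9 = -648.11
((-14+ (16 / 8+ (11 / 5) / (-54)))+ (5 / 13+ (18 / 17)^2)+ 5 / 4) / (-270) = 18837259 / 547770600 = 0.03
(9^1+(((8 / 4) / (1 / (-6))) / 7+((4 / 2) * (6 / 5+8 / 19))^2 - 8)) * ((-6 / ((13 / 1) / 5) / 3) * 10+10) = 3713538 / 164255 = 22.61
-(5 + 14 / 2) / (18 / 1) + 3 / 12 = -5 / 12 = -0.42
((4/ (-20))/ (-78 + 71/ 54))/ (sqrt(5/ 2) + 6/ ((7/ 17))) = 77112/ 425756915- 2646 * sqrt(10)/ 425756915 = 0.00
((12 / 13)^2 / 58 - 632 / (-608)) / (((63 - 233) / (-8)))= 392651 / 7915115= 0.05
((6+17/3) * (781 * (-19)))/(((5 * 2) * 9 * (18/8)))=-207746/243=-854.92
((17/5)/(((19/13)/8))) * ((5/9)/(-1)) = -1768/171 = -10.34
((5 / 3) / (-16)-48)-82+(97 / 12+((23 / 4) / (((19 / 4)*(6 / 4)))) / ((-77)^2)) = -219932057 / 1802416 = -122.02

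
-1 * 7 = -7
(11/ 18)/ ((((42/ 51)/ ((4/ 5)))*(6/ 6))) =187/ 315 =0.59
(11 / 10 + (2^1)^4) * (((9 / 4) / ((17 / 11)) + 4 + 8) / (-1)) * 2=-31293 / 68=-460.19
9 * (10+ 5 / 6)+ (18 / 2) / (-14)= 678 / 7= 96.86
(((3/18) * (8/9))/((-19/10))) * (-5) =200/513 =0.39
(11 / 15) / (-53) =-11 / 795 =-0.01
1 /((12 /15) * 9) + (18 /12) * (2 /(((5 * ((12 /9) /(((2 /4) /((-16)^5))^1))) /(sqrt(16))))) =13107119 /94371840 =0.14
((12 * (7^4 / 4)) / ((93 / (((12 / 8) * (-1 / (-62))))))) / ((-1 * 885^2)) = -2401 / 1003572300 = -0.00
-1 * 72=-72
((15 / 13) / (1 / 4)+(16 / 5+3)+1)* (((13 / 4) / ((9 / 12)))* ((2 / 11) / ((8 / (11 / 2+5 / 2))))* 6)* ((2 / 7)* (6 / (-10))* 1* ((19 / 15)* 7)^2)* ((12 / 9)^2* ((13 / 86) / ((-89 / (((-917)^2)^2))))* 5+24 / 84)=8036042156518.42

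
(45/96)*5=75/32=2.34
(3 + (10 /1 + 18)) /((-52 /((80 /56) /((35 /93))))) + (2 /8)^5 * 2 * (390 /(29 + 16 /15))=-2.24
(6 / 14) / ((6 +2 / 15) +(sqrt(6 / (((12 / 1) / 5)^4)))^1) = 1589760 / 22641857 -45000*sqrt(6) / 22641857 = 0.07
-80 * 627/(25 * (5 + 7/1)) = -836/5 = -167.20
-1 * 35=-35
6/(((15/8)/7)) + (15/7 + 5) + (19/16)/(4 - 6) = 32423/1120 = 28.95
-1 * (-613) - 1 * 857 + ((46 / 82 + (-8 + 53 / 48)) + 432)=357517 / 1968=181.67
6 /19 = 0.32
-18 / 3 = -6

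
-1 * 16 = -16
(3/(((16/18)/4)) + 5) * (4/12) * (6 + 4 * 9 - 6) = 222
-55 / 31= -1.77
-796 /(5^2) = -796 /25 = -31.84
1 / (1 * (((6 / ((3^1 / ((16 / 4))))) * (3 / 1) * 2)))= 0.02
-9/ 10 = -0.90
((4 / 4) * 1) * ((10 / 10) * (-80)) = -80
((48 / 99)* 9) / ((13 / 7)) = 336 / 143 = 2.35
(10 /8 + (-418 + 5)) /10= -1647 /40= -41.18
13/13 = 1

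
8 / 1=8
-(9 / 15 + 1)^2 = -64 / 25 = -2.56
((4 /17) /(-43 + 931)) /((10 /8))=2 /9435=0.00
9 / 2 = 4.50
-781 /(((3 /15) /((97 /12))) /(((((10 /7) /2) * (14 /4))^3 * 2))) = -47348125 /48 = -986419.27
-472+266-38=-244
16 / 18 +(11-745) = -733.11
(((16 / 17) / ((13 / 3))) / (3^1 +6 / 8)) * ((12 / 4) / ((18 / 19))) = 608 / 3315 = 0.18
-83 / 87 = -0.95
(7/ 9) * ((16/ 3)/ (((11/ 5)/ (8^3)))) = 286720/ 297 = 965.39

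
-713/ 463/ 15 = -713/ 6945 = -0.10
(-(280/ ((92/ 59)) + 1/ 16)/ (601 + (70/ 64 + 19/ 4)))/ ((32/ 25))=-1652575/ 7146192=-0.23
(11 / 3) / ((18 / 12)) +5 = 67 / 9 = 7.44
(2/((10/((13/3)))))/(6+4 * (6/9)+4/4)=13/145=0.09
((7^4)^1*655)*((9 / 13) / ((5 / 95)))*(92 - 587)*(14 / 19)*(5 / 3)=-163477487250 / 13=-12575191326.92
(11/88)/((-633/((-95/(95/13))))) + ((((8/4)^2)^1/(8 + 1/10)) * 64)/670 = 455645/9160776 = 0.05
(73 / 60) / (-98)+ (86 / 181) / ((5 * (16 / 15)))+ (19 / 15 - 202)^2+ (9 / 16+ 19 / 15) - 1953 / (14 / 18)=37784.78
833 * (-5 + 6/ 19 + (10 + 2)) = 115787/ 19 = 6094.05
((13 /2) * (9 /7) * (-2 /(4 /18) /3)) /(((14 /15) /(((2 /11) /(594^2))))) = -65 /4695768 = -0.00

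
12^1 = 12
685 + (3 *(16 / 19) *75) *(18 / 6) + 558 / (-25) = 584773 / 475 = 1231.10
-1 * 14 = -14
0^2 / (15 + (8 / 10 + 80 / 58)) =0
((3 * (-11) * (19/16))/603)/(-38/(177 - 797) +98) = -32395/48881592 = -0.00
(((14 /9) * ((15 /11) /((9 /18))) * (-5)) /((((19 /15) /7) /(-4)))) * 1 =98000 /209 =468.90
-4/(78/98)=-196/39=-5.03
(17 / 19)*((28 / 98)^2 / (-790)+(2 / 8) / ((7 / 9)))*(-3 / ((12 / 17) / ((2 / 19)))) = -7189453 / 55897240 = -0.13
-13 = -13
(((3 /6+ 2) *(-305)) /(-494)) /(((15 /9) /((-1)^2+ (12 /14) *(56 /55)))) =18849 /10868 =1.73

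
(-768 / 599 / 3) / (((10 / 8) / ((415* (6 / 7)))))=-509952 / 4193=-121.62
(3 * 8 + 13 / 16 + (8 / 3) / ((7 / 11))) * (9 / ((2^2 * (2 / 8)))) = 29235 / 112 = 261.03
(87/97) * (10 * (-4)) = -3480/97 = -35.88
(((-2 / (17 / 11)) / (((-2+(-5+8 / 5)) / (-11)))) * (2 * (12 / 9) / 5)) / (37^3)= -1936 / 69749181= -0.00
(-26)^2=676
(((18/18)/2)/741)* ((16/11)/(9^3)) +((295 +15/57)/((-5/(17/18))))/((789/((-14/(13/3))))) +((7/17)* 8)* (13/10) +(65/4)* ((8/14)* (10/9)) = 13787934303256/929846232315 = 14.83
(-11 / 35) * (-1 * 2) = 22 / 35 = 0.63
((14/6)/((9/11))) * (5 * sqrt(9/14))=55 * sqrt(14)/18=11.43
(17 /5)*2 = 6.80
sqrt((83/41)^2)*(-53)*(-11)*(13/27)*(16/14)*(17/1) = 85551752/7749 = 11040.36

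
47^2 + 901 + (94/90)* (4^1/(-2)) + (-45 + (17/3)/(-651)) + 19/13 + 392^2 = 19895882161/126945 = 156728.36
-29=-29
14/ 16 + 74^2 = 43815/ 8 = 5476.88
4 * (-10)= -40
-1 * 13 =-13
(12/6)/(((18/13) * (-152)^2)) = 13/207936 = 0.00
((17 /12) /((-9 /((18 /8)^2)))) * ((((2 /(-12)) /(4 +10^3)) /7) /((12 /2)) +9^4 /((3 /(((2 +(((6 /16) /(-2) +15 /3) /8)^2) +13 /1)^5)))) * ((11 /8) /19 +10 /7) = -948283224279428461267244532354138181795 /423754491680049240261770870784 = -2237812797.03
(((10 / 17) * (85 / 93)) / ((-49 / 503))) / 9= -25150 / 41013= -0.61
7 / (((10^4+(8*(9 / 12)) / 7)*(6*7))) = 7 / 420036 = 0.00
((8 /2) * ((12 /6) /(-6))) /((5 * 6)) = -0.04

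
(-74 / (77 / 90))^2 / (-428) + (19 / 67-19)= -1538497662 / 42505001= -36.20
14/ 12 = 7/ 6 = 1.17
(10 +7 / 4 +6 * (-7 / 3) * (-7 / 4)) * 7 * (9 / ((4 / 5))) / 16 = 45675 / 256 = 178.42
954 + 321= 1275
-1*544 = -544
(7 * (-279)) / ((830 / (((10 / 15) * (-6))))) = 3906 / 415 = 9.41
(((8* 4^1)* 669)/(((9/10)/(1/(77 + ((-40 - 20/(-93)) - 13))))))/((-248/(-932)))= 2078360/563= 3691.58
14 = 14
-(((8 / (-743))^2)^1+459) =-253390555 / 552049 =-459.00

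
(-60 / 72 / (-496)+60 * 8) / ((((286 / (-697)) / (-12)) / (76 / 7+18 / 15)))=42016600699 / 248248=169252.52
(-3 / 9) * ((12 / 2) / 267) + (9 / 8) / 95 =883 / 202920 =0.00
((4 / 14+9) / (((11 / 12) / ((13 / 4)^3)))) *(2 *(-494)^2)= 26137170735 / 154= 169721887.89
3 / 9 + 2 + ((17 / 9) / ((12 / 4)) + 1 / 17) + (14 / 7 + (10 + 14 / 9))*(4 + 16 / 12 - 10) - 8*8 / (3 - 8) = -108869 / 2295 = -47.44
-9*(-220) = 1980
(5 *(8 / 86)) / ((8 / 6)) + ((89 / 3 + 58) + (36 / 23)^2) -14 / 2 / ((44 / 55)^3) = 335389925 / 4367424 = 76.79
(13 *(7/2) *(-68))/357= -26/3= -8.67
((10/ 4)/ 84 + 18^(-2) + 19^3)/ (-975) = -31112573/ 4422600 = -7.03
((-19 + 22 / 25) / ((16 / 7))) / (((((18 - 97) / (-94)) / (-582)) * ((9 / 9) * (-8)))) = -43369767 / 63200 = -686.23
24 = 24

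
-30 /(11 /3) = -90 /11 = -8.18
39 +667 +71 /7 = 716.14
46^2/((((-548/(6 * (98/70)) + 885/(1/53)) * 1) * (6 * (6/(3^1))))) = 3703/983635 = 0.00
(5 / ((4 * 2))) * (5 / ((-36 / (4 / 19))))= -25 / 1368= -0.02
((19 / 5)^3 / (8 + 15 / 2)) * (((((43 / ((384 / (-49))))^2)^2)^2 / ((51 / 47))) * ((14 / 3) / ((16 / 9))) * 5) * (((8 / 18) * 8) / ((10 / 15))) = 876542515238958120577267899655811 / 4671557322233614014873600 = 187633899.10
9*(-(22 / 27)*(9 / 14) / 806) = -33 / 5642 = -0.01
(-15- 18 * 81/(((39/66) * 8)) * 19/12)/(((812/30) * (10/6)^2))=-1413369/211120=-6.69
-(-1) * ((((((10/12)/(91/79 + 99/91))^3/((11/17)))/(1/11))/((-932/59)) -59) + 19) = -33664368856721581715/840444676068208896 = -40.06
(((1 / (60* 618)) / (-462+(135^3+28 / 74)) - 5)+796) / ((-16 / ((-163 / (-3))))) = -435136337374579831 / 161995332412800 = -2686.10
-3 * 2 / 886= -3 / 443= -0.01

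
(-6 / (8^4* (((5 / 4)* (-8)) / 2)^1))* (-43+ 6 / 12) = -51 / 4096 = -0.01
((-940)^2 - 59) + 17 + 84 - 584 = 883058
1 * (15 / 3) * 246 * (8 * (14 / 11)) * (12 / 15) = 110208 / 11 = 10018.91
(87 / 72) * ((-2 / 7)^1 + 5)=319 / 56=5.70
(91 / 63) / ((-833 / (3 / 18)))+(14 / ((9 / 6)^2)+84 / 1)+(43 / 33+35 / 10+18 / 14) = 23827358 / 247401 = 96.31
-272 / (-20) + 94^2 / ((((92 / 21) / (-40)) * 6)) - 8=-1545656 / 115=-13440.49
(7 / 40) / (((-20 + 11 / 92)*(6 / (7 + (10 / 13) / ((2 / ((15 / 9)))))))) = -0.01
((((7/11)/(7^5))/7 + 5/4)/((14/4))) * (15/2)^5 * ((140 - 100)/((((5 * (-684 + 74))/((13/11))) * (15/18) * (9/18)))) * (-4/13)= 84234947625/868367269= 97.00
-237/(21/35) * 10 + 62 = -3888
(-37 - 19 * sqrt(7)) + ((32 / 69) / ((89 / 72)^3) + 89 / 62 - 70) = -105875667071 / 1005285794 - 19 * sqrt(7) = -155.59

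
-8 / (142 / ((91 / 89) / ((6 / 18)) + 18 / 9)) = -1804 / 6319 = -0.29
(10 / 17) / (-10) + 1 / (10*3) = -13 / 510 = -0.03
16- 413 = -397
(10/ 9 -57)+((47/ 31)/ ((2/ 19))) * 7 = 25073/ 558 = 44.93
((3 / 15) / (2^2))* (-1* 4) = -1 / 5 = -0.20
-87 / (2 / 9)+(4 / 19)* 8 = -14813 / 38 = -389.82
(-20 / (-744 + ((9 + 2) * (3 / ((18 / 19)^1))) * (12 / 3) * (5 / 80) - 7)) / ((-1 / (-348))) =33408 / 3563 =9.38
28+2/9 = 254/9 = 28.22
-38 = -38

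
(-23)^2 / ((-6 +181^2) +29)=529 / 32784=0.02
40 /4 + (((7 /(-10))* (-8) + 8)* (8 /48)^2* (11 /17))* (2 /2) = 461 /45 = 10.24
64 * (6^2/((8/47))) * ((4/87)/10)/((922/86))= 388032/66845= 5.80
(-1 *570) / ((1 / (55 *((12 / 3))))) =-125400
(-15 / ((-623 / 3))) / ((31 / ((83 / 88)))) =3735 / 1699544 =0.00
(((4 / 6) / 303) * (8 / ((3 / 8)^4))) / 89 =65536 / 6552981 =0.01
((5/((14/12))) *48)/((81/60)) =3200/21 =152.38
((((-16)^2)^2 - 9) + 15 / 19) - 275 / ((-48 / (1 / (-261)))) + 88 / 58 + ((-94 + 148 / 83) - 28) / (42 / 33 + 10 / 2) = 29768000712547 / 454403088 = 65510.12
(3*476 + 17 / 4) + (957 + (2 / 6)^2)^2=297268033 / 324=917493.93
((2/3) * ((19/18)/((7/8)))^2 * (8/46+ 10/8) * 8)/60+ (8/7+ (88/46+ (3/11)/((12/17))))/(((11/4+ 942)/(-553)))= -312613917811/170761918635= -1.83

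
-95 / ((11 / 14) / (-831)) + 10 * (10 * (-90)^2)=10015230 / 11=910475.45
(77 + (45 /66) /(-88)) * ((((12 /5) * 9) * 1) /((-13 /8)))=-8049078 /7865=-1023.40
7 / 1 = 7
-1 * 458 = -458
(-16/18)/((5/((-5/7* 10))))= 80/63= 1.27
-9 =-9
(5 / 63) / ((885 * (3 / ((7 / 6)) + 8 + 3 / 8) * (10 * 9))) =4 / 43942905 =0.00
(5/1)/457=5/457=0.01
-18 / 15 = -6 / 5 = -1.20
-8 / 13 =-0.62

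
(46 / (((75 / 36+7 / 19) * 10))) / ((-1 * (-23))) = 228 / 2795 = 0.08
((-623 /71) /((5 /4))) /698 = -1246 /123895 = -0.01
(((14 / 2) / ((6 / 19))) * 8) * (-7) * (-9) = 11172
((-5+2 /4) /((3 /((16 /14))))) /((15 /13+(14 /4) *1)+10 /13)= -104 /329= -0.32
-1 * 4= -4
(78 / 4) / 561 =13 / 374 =0.03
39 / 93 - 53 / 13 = -1474 / 403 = -3.66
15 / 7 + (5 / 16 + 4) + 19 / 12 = 2701 / 336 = 8.04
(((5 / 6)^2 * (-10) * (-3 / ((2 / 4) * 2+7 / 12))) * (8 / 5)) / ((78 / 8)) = 1600 / 741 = 2.16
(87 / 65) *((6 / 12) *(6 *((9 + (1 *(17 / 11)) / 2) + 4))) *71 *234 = 918800.67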